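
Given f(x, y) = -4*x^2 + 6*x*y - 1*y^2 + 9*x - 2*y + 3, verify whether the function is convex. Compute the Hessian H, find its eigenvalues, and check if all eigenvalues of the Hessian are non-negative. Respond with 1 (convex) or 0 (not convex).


The Hessian of f(x,y) = -4*x^2 + 6*x*y - 1*y^2 + 9*x - 2*y + 3 is:
H = [[-8, 6], [6, -2]]
Trace = -8 - 2 = -10
Determinant = -8*-2 - (6)^2 = -20
Discriminant = (-10)^2 - 4*-20 = 180.0
Eigenvalues: lambda_1 = -11.7082, lambda_2 = 1.7082
The function is not convex.

0


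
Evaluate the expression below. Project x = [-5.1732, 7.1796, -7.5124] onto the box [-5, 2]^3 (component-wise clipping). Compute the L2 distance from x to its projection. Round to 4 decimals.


Project each component onto [-5, 2].
clip(-5.1732) = -5.0, clip(7.1796) = 2.0, clip(-7.5124) = -5.0
Projection = [-5.0, 2.0, -5.0]
Squared diffs: [0.03, 26.8283, 6.3122]
Distance = sqrt(33.1705) = 5.7594


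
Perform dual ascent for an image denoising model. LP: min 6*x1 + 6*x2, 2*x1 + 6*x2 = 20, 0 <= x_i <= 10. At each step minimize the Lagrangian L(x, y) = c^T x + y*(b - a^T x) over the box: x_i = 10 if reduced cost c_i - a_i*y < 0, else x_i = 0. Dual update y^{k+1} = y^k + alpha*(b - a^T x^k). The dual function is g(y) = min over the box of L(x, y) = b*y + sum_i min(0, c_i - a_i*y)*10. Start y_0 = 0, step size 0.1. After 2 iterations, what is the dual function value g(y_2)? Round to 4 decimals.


Dual ascent for LP: min 6*x1 + 6*x2, 2*x1 + 6*x2 = 20, 0 <= x_i <= 10
Step 1: y^k = 0.0, reduced costs: (6.0, 6.0)
  x^k = (0.0, 0.0), subgradient = b - a^T x = 20.0
  y^{k+1} = 0.0 + 0.1*20.0 = 2.0
Step 2: y^k = 2.0, reduced costs: (2.0, -6.0)
  x^k = (0.0, 10.0), subgradient = b - a^T x = -40.0
  y^{k+1} = 2.0 + 0.1*-40.0 = -2.0
Dual objective at y_2 = -2.0: reduced costs (10.0, 18.0), box minimizer x = (0.0, 0.0)
g(y_2) = b*y + (c1 - a1*y)*x1 + (c2 - a2*y)*x2 = 20*(-2.0) + 10.0*0.0 + 18.0*0.0 = -40.0 + 0.0 + 0.0 = -40.0


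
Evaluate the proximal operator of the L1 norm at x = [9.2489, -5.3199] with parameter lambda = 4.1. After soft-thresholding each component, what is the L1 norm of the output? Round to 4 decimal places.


Soft-thresholding with lambda = 4.1:
prox(9.2489) = sign(9.2489)*max(|9.2489| - 4.1, 0) = 5.1489
prox(-5.3199) = sign(-5.3199)*max(|-5.3199| - 4.1, 0) = -1.2199
prox(x) = [5.1489, -1.2199]
||prox(x)||_1 = 5.1489 + 1.2199 = 6.3688


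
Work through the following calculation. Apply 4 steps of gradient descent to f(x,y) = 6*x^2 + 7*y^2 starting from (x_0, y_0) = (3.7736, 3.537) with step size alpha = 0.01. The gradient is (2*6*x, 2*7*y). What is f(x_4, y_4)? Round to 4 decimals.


Gradient descent on f(x,y) = 6*x^2 + 7*y^2.
Starting point: (3.7736, 3.537), alpha = 0.01
Step 1: grad_x = 2*6*3.7736 = 45.2832, grad_y = 2*7*3.537 = 49.518
  x_1 = 3.7736 - 0.01*45.2832 = 3.3208
  y_1 = 3.537 - 0.01*49.518 = 3.0418
Step 2: grad_x = 2*6*3.3208 = 39.8492, grad_y = 2*7*3.0418 = 42.5855
  x_2 = 3.3208 - 0.01*39.8492 = 2.9223
  y_2 = 3.0418 - 0.01*42.5855 = 2.616
Step 3: grad_x = 2*6*2.9223 = 35.0673, grad_y = 2*7*2.616 = 36.6235
  x_3 = 2.9223 - 0.01*35.0673 = 2.5716
  y_3 = 2.616 - 0.01*36.6235 = 2.2497
Step 4: grad_x = 2*6*2.5716 = 30.8592, grad_y = 2*7*2.2497 = 31.4962
  x_4 = 2.5716 - 0.01*30.8592 = 2.263
  y_4 = 2.2497 - 0.01*31.4962 = 1.9348
f(2.263, 1.9348) = 6*2.263^2 + 7*1.9348^2 = 56.9306


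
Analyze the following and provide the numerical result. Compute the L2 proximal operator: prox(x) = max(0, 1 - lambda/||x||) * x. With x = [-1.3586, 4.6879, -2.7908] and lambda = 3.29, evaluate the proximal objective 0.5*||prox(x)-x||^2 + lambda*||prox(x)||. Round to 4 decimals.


Step 1: Compute ||x||.
||x|| = 5.6223
Step 2: Compute scaling factor.
scale = max(0, 1 - 3.29/5.6223) = 0.4148
Step 3: prox(x) = [-0.5636, 1.9447, -1.1577]
||prox(x)|| = 2.3323
Step 4: Proximal objective.
0.5*||prox-x||^2 = 5.4121
lambda*||prox|| = 7.6733
Total = 13.0855


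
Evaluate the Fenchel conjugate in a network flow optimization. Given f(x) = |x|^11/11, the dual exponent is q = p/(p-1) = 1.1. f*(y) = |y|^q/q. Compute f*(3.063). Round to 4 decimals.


The conjugate exponent q satisfies 1/p + 1/q = 1.
p = 11, so q = 11/(11 - 1) = 1.1
|y|^q = 3.063^1.1 = 3.4258
f*(3.063) = 3.4258 / 1.1 = 3.1144


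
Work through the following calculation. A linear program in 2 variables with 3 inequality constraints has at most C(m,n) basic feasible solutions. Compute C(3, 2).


Each vertex corresponds to some choice of n active constraints out of m, so the number of vertices is at most C(m, n) = m! / (n!(m-n)!).
m = 3, n = 2
Numerator: 3 * 2
Denominator: 2! = 2
C(3, 2) = 3


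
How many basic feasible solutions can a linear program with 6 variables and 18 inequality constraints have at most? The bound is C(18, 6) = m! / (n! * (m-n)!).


Each vertex corresponds to some choice of n active constraints out of m, so the number of vertices is at most C(m, n) = m! / (n!(m-n)!).
m = 18, n = 6
Numerator: 18 * 17 * 16 * 15 * 14 * 13
Denominator: 6! = 720
C(18, 6) = 18564


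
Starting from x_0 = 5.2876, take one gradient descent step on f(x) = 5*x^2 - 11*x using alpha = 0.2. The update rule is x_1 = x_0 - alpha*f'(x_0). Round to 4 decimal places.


We compute the gradient at x_0 and apply the update.
f'(x) = 10*x - 11
f'(5.2876) = 10*5.2876 - 11 = 41.876
x_1 = 5.2876 - 0.2*41.876 = -3.0876


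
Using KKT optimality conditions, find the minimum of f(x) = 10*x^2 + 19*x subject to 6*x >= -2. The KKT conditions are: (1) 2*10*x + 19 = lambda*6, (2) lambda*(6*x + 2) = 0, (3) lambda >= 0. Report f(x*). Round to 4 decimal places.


Step 1: Try lambda = 0 (constraint inactive).
x_unc = -19/(2*10) = -0.95
Check: 6*-0.95 = -5.7 < -2 -- violated!
Step 2: Constraint must be active: 6*x = -2
x* = -2/6 = -1/3 = -0.3333 (rounded; the exact value -1/3 is used below)
lambda = (2*10*(-1/3) + 19)/6 = 2.0556
Step 3: Compute optimal value.
f(x*) = 10*(-1/3)^2 + 19*(-1/3) = -5.2222


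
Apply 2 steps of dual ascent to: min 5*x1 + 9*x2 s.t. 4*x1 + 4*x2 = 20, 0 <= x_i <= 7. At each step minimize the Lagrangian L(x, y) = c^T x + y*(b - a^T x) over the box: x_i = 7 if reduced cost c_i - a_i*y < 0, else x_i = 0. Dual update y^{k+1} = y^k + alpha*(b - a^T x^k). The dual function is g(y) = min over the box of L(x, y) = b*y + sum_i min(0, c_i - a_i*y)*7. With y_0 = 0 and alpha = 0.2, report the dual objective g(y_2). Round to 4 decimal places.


Dual ascent for LP: min 5*x1 + 9*x2, 4*x1 + 4*x2 = 20, 0 <= x_i <= 7
Step 1: y^k = 0.0, reduced costs: (5.0, 9.0)
  x^k = (0.0, 0.0), subgradient = b - a^T x = 20.0
  y^{k+1} = 0.0 + 0.2*20.0 = 4.0
Step 2: y^k = 4.0, reduced costs: (-11.0, -7.0)
  x^k = (7.0, 7.0), subgradient = b - a^T x = -36.0
  y^{k+1} = 4.0 + 0.2*-36.0 = -3.2
Dual objective at y_2 = -3.2: reduced costs (17.8, 21.8), box minimizer x = (0.0, 0.0)
g(y_2) = b*y + (c1 - a1*y)*x1 + (c2 - a2*y)*x2 = 20*(-3.2) + 17.8*0.0 + 21.8*0.0 = -64.0 + 0.0 + 0.0 = -64.0


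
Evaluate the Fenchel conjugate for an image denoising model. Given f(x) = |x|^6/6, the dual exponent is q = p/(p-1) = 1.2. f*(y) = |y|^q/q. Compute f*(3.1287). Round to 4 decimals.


The conjugate exponent q satisfies 1/p + 1/q = 1.
p = 6, so q = 6/(6 - 1) = 1.2
|y|^q = 3.1287^1.2 = 3.9304
f*(3.1287) = 3.9304 / 1.2 = 3.2753


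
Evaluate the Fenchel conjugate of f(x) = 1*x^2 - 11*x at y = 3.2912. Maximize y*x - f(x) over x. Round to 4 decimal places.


f*(y) = sup_x {y*x - a*x^2 - b*x} = sup_x {(y-b)*x - a*x^2}
FOC: (y - b) - 2a*x = 0 => x* = (y - b)/(2a)
x* = (3.2912 + 11)/(2*1) = 7.1456
f*(3.2912) = (y-b)^2/(4a) = (3.2912 + 11)^2/(4*1)
= 204.2384/4 = 51.0596


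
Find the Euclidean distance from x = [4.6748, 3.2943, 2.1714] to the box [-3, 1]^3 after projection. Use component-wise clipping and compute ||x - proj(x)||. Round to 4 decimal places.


Project each component onto [-3, 1].
clip(4.6748) = 1.0, clip(3.2943) = 1.0, clip(2.1714) = 1.0
Projection = [1.0, 1.0, 1.0]
Squared diffs: [13.5042, 5.2638, 1.3722]
Distance = sqrt(20.1402) = 4.4878


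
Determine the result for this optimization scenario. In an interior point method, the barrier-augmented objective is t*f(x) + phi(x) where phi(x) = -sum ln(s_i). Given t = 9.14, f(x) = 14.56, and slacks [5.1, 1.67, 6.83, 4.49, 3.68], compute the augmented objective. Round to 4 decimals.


Step 1: Compute log-barrier.
ln values: [1.6292, 0.5128, 1.9213, 1.5019, 1.3029]
phi = -(1.6292 + 0.5128 + 1.9213 + 1.5019 + 1.3029) = -6.8682
Step 2: Compute augmented objective.
t*f(x) = 9.14*14.56 = 133.0784
Total = 133.0784 - 6.8682 = 126.2102


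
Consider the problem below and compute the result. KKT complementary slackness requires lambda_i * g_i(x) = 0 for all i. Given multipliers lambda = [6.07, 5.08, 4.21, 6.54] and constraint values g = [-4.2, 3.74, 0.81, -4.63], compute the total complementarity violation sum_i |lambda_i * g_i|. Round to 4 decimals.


KKT complementary slackness check:
lambda_1 * g_1 = 6.07 * -4.2 = -25.494
lambda_2 * g_2 = 5.08 * 3.74 = 18.9992
lambda_3 * g_3 = 4.21 * 0.81 = 3.4101
lambda_4 * g_4 = 6.54 * -4.63 = -30.2802
Total violation = 25.494 + 18.9992 + 3.4101 + 30.2802 = 78.1835


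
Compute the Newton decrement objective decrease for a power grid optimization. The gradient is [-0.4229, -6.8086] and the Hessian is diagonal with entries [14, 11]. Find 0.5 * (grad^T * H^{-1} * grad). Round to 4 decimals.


Step 1: H is diagonal, so H^(-1) * g = [-0.0302, -0.619].
Step 2: g^T H^(-1) g = sum_i g_i^2 / H_ii
  = (-0.4229)^2/14 + (-6.8086)^2/11
  = 0.0128 + 4.2143 = 4.2271
Step 3: Objective decrease = 0.5 * g^T H^(-1) g = 2.1135


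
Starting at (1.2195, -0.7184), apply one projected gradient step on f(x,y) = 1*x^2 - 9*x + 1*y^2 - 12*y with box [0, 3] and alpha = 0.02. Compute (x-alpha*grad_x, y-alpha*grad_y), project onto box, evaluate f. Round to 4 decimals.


Step 1: Compute gradient at (1.2195, -0.7184).
grad_x = 2*1*1.2195 - 9 = -6.561
grad_y = 2*1*-0.7184 - 12 = -13.4368
Step 2: Gradient step.
x_raw = 1.2195 - 0.02*-6.561 = 1.3507
y_raw = -0.7184 - 0.02*-13.4368 = -0.4497
Step 3: Project onto [0, 3].
x_proj = clip(1.3507) = 1.3507
y_proj = clip(-0.4497) = 0.0
Step 4: Evaluate f.
f(1.3507, 0.0) = -10.332


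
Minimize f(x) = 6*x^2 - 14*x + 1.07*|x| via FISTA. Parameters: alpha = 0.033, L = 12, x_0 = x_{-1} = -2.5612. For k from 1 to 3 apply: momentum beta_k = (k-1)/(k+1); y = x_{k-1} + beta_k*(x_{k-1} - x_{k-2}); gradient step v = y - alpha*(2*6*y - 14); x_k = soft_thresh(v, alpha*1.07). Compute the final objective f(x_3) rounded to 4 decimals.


FISTA on f(x) = 6*x^2 - 14*x + 1.07*|x|
L = 12, alpha = 0.033
Iteration 1: beta = 0.0, y = -2.5612 + 0.0*(-2.5612 + 2.5612) = -2.5612
  grad(y) = -44.7344, v = y - alpha*grad = -1.085
  prox(v) = soft_thresh(-1.085, 0.0353) = -1.0497
Iteration 2: beta = 0.3333, y = -1.0497 + 0.3333*(-1.0497 + 2.5612) = -0.5458
  grad(y) = -20.5497, v = y - alpha*grad = 0.1323
  prox(v) = soft_thresh(0.1323, 0.0353) = 0.097
Iteration 3: beta = 0.5, y = 0.097 + 0.5*(0.097 + 1.0497) = 0.6704
  grad(y) = -5.9557, v = y - alpha*grad = 0.8669
  prox(v) = soft_thresh(0.8669, 0.0353) = 0.8316
f(x_3) = 6*0.8316^2 - 14*0.8316 + 1.07*|0.8316| = -6.6032


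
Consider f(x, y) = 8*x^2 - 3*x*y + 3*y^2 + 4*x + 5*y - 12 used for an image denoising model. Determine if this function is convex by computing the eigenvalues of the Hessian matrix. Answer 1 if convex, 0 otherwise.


The Hessian of f(x,y) = 8*x^2 - 3*x*y + 3*y^2 + 4*x + 5*y - 12 is:
H = [[16, -3], [-3, 6]]
Trace = 16 + 6 = 22
Determinant = 16*6 - (-3)^2 = 87
Discriminant = (22)^2 - 4*87 = 136.0
Eigenvalues: lambda_1 = 5.169, lambda_2 = 16.831
The function is convex.

1


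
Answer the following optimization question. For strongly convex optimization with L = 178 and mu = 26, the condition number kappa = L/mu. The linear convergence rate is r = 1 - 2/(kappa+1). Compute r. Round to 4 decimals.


Step 1: Compute the condition number.
kappa = L/mu = 178/26 = 6.8462
Step 2: Compute the convergence rate.
r = 1 - 2/(kappa + 1) = 1 - 2*mu/(L + mu) = (L - mu)/(L + mu) = 152/204 = 0.7451


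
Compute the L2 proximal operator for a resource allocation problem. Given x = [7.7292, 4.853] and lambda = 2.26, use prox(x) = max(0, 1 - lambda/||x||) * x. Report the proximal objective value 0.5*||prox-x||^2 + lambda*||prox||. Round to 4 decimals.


Step 1: Compute ||x||.
||x|| = 9.1265
Step 2: Compute scaling factor.
scale = max(0, 1 - 2.26/9.1265) = 0.7524
Step 3: prox(x) = [5.8152, 3.6512]
||prox(x)|| = 6.8665
Step 4: Proximal objective.
0.5*||prox-x||^2 = 2.5538
lambda*||prox|| = 15.5183
Total = 18.072


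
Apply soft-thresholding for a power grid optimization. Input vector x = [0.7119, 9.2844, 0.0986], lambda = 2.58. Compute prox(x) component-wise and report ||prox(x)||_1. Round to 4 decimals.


Soft-thresholding with lambda = 2.58:
prox(0.7119) = sign(0.7119)*max(|0.7119| - 2.58, 0) = 0.0
prox(9.2844) = sign(9.2844)*max(|9.2844| - 2.58, 0) = 6.7044
prox(0.0986) = sign(0.0986)*max(|0.0986| - 2.58, 0) = 0.0
prox(x) = [0.0, 6.7044, 0.0]
||prox(x)||_1 = 0.0 + 6.7044 + 0.0 = 6.7044


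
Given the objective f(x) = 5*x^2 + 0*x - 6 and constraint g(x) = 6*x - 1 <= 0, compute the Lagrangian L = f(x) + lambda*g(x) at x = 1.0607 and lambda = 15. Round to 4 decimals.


Step 1: Evaluate f(x).
f(1.0607) = 5*1.0607^2 + 0*1.0607 - 6 = -0.3746
Step 2: Evaluate g(x).
g(1.0607) = 6*1.0607 - 1 = 5.3642
Step 3: Compute Lagrangian.
L = -0.3746 + 15*5.3642 = 80.0884


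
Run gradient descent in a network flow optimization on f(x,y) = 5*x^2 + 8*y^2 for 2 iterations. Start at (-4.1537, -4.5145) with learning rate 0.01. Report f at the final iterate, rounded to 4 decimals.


Gradient descent on f(x,y) = 5*x^2 + 8*y^2.
Starting point: (-4.1537, -4.5145), alpha = 0.01
Step 1: grad_x = 2*5*-4.1537 = -41.537, grad_y = 2*8*-4.5145 = -72.232
  x_1 = -4.1537 - 0.01*-41.537 = -3.7383
  y_1 = -4.5145 - 0.01*-72.232 = -3.7922
Step 2: grad_x = 2*5*-3.7383 = -37.3833, grad_y = 2*8*-3.7922 = -60.6749
  x_2 = -3.7383 - 0.01*-37.3833 = -3.3645
  y_2 = -3.7922 - 0.01*-60.6749 = -3.1854
f(-3.3645, -3.1854) = 5*(-3.3645)^2 + 8*(-3.1854)^2 = 137.775


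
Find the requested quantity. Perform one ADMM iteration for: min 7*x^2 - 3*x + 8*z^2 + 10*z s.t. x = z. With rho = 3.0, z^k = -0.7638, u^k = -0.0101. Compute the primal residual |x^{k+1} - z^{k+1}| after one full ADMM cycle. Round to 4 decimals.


ADMM iteration with rho = 3.0, z^k = -0.7638, u^k = -0.0101
Step 1: x-update.
Minimize 7*x^2 - 3*x + (3.0/2)*(x + 0.7638 - 0.0101)^2
FOC: (2*7 + 3.0)*x = 3 + 3.0*(-0.7638 + 0.0101)
x^{k+1} = 0.0435
Step 2: z-update.
Minimize 8*z^2 + 10*z + (3.0/2)*(0.0435 - z - 0.0101)^2
FOC: (2*8 + 3.0)*z = -10 + 3.0*(0.0435 - 0.0101)
z^{k+1} = -0.521
Step 3: u-update.
u^{k+1} = -0.0101 + 0.0435 + 0.521 = 0.5544
Step 4: Primal residual = |0.0435 + 0.521| = 0.5645


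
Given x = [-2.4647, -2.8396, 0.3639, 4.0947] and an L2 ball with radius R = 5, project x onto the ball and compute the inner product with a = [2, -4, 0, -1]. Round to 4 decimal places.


Step 1: Compute ||x|| (intermediates to 6 decimals).
||x|| = sqrt((-2.4647)^2 + (-2.8396)^2 + 0.3639^2 + 4.0947^2) = 5.571092
Step 2: Project.
Since ||x|| > R, scale = R/||x|| = 5/5.571092 = 0.89749, proj(x) = scale * x
proj(x) = [-2.212044, -2.548513, 0.326597, 3.674952]
Step 3: Dot product.
a^T * proj(x) = 2*(-2.212044) - 4*(-2.548513) + 0*0.326597 - 1*3.674952 = 2.095


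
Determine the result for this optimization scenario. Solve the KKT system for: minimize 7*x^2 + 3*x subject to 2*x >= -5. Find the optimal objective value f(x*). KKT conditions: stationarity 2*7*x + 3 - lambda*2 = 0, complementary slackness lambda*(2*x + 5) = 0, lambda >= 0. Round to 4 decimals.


Step 1: Try lambda = 0 (constraint inactive).
Stationarity: 2*7*x + 3 = 0
x* = -3/(2*7) = -3/14 = -0.2143 (rounded; the exact value -3/14 is used below)
Check constraint: 2*-0.2143 = -0.4286 >= -5 -- satisfied.
Step 2: Compute optimal value.
f(x*) = 7*(-3/14)^2 + 3*(-3/14) = -0.3214


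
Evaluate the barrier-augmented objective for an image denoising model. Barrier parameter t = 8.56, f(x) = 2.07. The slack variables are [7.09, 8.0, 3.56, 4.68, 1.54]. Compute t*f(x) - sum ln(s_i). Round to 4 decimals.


Step 1: Compute log-barrier.
ln values: [1.9587, 2.0794, 1.2698, 1.5433, 0.4318]
phi = -(1.9587 + 2.0794 + 1.2698 + 1.5433 + 0.4318) = -7.283
Step 2: Compute augmented objective.
t*f(x) = 8.56*2.07 = 17.7192
Total = 17.7192 - 7.283 = 10.4362


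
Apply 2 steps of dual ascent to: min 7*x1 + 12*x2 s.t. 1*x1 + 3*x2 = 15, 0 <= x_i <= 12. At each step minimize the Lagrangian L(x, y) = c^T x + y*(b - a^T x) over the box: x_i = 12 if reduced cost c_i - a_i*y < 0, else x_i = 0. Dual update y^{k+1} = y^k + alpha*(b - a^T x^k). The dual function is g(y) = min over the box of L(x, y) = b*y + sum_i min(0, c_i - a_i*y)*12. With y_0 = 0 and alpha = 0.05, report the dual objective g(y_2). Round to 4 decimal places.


Dual ascent for LP: min 7*x1 + 12*x2, 1*x1 + 3*x2 = 15, 0 <= x_i <= 12
Step 1: y^k = 0.0, reduced costs: (7.0, 12.0)
  x^k = (0.0, 0.0), subgradient = b - a^T x = 15.0
  y^{k+1} = 0.0 + 0.05*15.0 = 0.75
Step 2: y^k = 0.75, reduced costs: (6.25, 9.75)
  x^k = (0.0, 0.0), subgradient = b - a^T x = 15.0
  y^{k+1} = 0.75 + 0.05*15.0 = 1.5
Dual objective at y_2 = 1.5: reduced costs (5.5, 7.5), box minimizer x = (0.0, 0.0)
g(y_2) = b*y + (c1 - a1*y)*x1 + (c2 - a2*y)*x2 = 15*1.5 + 5.5*0.0 + 7.5*0.0 = 22.5 + 0.0 + 0.0 = 22.5


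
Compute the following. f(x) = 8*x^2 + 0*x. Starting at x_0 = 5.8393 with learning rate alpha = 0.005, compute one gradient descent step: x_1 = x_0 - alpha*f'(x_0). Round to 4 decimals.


We compute the gradient at x_0 and apply the update.
f'(x) = 16*x + 0
f'(5.8393) = 16*5.8393 + 0 = 93.4288
x_1 = 5.8393 - 0.005*93.4288 = 5.3722


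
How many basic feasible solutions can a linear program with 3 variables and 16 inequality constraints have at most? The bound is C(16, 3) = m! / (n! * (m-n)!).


Each vertex corresponds to some choice of n active constraints out of m, so the number of vertices is at most C(m, n) = m! / (n!(m-n)!).
m = 16, n = 3
Numerator: 16 * 15 * 14
Denominator: 3! = 6
C(16, 3) = 560


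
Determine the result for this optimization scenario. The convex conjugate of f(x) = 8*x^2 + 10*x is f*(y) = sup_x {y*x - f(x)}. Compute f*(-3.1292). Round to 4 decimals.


f*(y) = sup_x {y*x - a*x^2 - b*x} = sup_x {(y-b)*x - a*x^2}
FOC: (y - b) - 2a*x = 0 => x* = (y - b)/(2a)
x* = (-3.1292 - 10)/(2*8) = -0.8206
f*(-3.1292) = (y-b)^2/(4a) = (-3.1292 - 10)^2/(4*8)
= 172.3759/32 = 5.3867


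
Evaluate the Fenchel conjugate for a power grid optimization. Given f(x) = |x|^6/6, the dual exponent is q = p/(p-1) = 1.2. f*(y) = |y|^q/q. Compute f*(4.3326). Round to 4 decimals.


The conjugate exponent q satisfies 1/p + 1/q = 1.
p = 6, so q = 6/(6 - 1) = 1.2
|y|^q = 4.3326^1.2 = 5.809
f*(4.3326) = 5.809 / 1.2 = 4.8408


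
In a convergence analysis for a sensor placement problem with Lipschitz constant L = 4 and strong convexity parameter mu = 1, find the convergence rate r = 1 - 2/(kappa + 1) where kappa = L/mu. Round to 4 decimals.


Step 1: Compute the condition number.
kappa = L/mu = 4/1 = 4.0
Step 2: Compute the convergence rate.
r = 1 - 2/(kappa + 1) = 1 - 2*mu/(L + mu) = (L - mu)/(L + mu) = 3/5 = 0.6


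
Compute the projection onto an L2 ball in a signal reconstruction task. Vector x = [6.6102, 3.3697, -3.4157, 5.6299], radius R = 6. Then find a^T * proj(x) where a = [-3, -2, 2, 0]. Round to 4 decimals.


Step 1: Compute ||x|| (intermediates to 6 decimals).
||x|| = sqrt(6.6102^2 + 3.3697^2 + (-3.4157)^2 + 5.6299^2) = 9.920303
Step 2: Project.
Since ||x|| > R, scale = R/||x|| = 6/9.920303 = 0.60482, proj(x) = scale * x
proj(x) = [3.997981, 2.038062, -2.065884, 3.405076]
Step 3: Dot product.
a^T * proj(x) = -3*3.997981 - 2*2.038062 + 2*(-2.065884) + 0*3.405076 = -20.2018


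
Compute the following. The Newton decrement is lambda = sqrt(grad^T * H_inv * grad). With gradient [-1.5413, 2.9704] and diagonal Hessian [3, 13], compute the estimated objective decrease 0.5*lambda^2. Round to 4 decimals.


Step 1: H is diagonal, so H^(-1) * g = [-0.5138, 0.2285].
Step 2: g^T H^(-1) g = sum_i g_i^2 / H_ii
  = (-1.5413)^2/3 + (2.9704)^2/13
  = 0.7919 + 0.6787 = 1.4706
Step 3: Objective decrease = 0.5 * g^T H^(-1) g = 0.7353


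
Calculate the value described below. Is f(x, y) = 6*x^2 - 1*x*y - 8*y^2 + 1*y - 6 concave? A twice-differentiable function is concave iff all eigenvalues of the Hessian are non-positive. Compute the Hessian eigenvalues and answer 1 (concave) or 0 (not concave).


The Hessian of f(x,y) = 6*x^2 - 1*x*y - 8*y^2 + 1*y - 6 is:
H = [[12, -1], [-1, -16]]
Trace = 12 - 16 = -4
Determinant = 12*-16 - (-1)^2 = -193
Discriminant = (-4)^2 - 4*-193 = 788.0
Eigenvalues: lambda_1 = -16.0357, lambda_2 = 12.0357
The function is not concave.

0


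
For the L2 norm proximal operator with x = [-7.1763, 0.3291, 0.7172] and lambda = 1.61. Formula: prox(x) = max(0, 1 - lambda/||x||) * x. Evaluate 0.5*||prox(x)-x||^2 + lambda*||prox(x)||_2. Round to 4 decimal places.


Step 1: Compute ||x||.
||x|| = 7.2196
Step 2: Compute scaling factor.
scale = max(0, 1 - 1.61/7.2196) = 0.777
Step 3: prox(x) = [-5.5759, 0.2557, 0.5573]
||prox(x)|| = 5.6096
Step 4: Proximal objective.
0.5*||prox-x||^2 = 1.2961
lambda*||prox|| = 9.0315
Total = 10.3274


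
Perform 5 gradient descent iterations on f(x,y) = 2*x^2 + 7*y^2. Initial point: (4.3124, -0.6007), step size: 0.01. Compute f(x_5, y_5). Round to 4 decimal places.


Gradient descent on f(x,y) = 2*x^2 + 7*y^2.
Starting point: (4.3124, -0.6007), alpha = 0.01
Step 1: grad_x = 2*2*4.3124 = 17.2496, grad_y = 2*7*-0.6007 = -8.4098
  x_1 = 4.3124 - 0.01*17.2496 = 4.1399
  y_1 = -0.6007 - 0.01*-8.4098 = -0.5166
Step 2: grad_x = 2*2*4.1399 = 16.5596, grad_y = 2*7*-0.5166 = -7.2324
  x_2 = 4.1399 - 0.01*16.5596 = 3.9743
  y_2 = -0.5166 - 0.01*-7.2324 = -0.4443
Step 3: grad_x = 2*2*3.9743 = 15.8972, grad_y = 2*7*-0.4443 = -6.2199
  x_3 = 3.9743 - 0.01*15.8972 = 3.8153
  y_3 = -0.4443 - 0.01*-6.2199 = -0.3821
Step 4: grad_x = 2*2*3.8153 = 15.2613, grad_y = 2*7*-0.3821 = -5.3491
  x_4 = 3.8153 - 0.01*15.2613 = 3.6627
  y_4 = -0.3821 - 0.01*-5.3491 = -0.3286
Step 5: grad_x = 2*2*3.6627 = 14.6509, grad_y = 2*7*-0.3286 = -4.6002
  x_5 = 3.6627 - 0.01*14.6509 = 3.5162
  y_5 = -0.3286 - 0.01*-4.6002 = -0.2826
f(3.5162, -0.2826) = 2*3.5162^2 + 7*(-0.2826)^2 = 25.2865


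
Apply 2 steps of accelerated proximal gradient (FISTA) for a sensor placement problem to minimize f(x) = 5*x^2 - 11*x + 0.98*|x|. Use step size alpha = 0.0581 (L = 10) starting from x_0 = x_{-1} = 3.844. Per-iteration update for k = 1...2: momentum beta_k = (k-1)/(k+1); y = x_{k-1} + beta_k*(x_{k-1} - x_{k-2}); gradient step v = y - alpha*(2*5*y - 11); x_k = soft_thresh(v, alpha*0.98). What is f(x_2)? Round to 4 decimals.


FISTA on f(x) = 5*x^2 - 11*x + 0.98*|x|
L = 10, alpha = 0.0581
Iteration 1: beta = 0.0, y = 3.844 + 0.0*(3.844 - 3.844) = 3.844
  grad(y) = 27.44, v = y - alpha*grad = 2.2497
  prox(v) = soft_thresh(2.2497, 0.0569) = 2.1928
Iteration 2: beta = 0.3333, y = 2.1928 + 0.3333*(2.1928 - 3.844) = 1.6424
  grad(y) = 5.424, v = y - alpha*grad = 1.3273
  prox(v) = soft_thresh(1.3273, 0.0569) = 1.2703
f(x_2) = 5*1.2703^2 - 11*1.2703 + 0.98*|1.2703| = -4.66


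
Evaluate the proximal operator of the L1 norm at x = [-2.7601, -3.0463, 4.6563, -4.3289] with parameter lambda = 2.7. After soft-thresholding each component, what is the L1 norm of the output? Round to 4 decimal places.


Soft-thresholding with lambda = 2.7:
prox(-2.7601) = sign(-2.7601)*max(|-2.7601| - 2.7, 0) = -0.0601
prox(-3.0463) = sign(-3.0463)*max(|-3.0463| - 2.7, 0) = -0.3463
prox(4.6563) = sign(4.6563)*max(|4.6563| - 2.7, 0) = 1.9563
prox(-4.3289) = sign(-4.3289)*max(|-4.3289| - 2.7, 0) = -1.6289
prox(x) = [-0.0601, -0.3463, 1.9563, -1.6289]
||prox(x)||_1 = 0.0601 + 0.3463 + 1.9563 + 1.6289 = 3.9916


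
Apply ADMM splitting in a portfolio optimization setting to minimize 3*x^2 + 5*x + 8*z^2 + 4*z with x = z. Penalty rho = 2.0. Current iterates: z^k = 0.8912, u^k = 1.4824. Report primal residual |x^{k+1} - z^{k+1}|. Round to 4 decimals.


ADMM iteration with rho = 2.0, z^k = 0.8912, u^k = 1.4824
Step 1: x-update.
Minimize 3*x^2 + 5*x + (2.0/2)*(x - 0.8912 + 1.4824)^2
FOC: (2*3 + 2.0)*x = -5 + 2.0*(0.8912 - 1.4824)
x^{k+1} = -0.7728
Step 2: z-update.
Minimize 8*z^2 + 4*z + (2.0/2)*(-0.7728 - z + 1.4824)^2
FOC: (2*8 + 2.0)*z = -4 + 2.0*(-0.7728 + 1.4824)
z^{k+1} = -0.1434
Step 3: u-update.
u^{k+1} = 1.4824 - 0.7728 + 0.1434 = 0.853
Step 4: Primal residual = |-0.7728 + 0.1434| = 0.6294


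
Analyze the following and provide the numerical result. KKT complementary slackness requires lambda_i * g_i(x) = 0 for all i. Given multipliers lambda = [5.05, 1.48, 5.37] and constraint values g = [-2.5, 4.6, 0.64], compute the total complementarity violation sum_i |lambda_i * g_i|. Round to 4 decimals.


KKT complementary slackness check:
lambda_1 * g_1 = 5.05 * -2.5 = -12.625
lambda_2 * g_2 = 1.48 * 4.6 = 6.808
lambda_3 * g_3 = 5.37 * 0.64 = 3.4368
Total violation = 12.625 + 6.808 + 3.4368 = 22.8698


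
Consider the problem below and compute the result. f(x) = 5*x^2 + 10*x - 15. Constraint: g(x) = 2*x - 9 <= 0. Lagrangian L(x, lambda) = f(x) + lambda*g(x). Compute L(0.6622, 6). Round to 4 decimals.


Step 1: Evaluate f(x).
f(0.6622) = 5*0.6622^2 + 10*0.6622 - 15 = -6.1855
Step 2: Evaluate g(x).
g(0.6622) = 2*0.6622 - 9 = -7.6756
Step 3: Compute Lagrangian.
L = -6.1855 + 6*-7.6756 = -52.2391


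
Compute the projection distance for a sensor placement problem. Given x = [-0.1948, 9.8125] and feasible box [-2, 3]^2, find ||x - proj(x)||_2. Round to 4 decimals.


Project each component onto [-2, 3].
clip(-0.1948) = -0.1948, clip(9.8125) = 3.0
Projection = [-0.1948, 3.0]
Squared diffs: [0.0, 46.4102]
Distance = sqrt(46.4102) = 6.8125


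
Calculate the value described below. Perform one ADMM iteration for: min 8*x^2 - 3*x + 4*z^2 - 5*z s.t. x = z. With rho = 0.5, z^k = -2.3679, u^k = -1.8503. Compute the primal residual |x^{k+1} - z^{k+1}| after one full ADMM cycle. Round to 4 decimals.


ADMM iteration with rho = 0.5, z^k = -2.3679, u^k = -1.8503
Step 1: x-update.
Minimize 8*x^2 - 3*x + (0.5/2)*(x + 2.3679 - 1.8503)^2
FOC: (2*8 + 0.5)*x = 3 + 0.5*(-2.3679 + 1.8503)
x^{k+1} = 0.1661
Step 2: z-update.
Minimize 4*z^2 - 5*z + (0.5/2)*(0.1661 - z - 1.8503)^2
FOC: (2*4 + 0.5)*z = 5 + 0.5*(0.1661 - 1.8503)
z^{k+1} = 0.4892
Step 3: u-update.
u^{k+1} = -1.8503 + 0.1661 - 0.4892 = -2.1733
Step 4: Primal residual = |0.1661 - 0.4892| = 0.323


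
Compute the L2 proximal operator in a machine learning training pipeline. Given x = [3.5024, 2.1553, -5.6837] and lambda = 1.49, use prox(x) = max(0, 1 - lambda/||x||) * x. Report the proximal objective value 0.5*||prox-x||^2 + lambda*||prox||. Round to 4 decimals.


Step 1: Compute ||x||.
||x|| = 7.0155
Step 2: Compute scaling factor.
scale = max(0, 1 - 1.49/7.0155) = 0.7876
Step 3: prox(x) = [2.7585, 1.6975, -4.4765]
||prox(x)|| = 5.5255
Step 4: Proximal objective.
0.5*||prox-x||^2 = 1.1101
lambda*||prox|| = 8.233
Total = 9.343


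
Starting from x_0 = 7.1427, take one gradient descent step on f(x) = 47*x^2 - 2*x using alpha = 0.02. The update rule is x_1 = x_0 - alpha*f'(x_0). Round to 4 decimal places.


We compute the gradient at x_0 and apply the update.
f'(x) = 94*x - 2
f'(7.1427) = 94*7.1427 - 2 = 669.4138
x_1 = 7.1427 - 0.02*669.4138 = -6.2456


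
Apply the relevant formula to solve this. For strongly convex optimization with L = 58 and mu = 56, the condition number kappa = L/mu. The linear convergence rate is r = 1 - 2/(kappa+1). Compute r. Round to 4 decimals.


Step 1: Compute the condition number.
kappa = L/mu = 58/56 = 1.0357
Step 2: Compute the convergence rate.
r = 1 - 2/(kappa + 1) = 1 - 2*mu/(L + mu) = (L - mu)/(L + mu) = 2/114 = 0.0175


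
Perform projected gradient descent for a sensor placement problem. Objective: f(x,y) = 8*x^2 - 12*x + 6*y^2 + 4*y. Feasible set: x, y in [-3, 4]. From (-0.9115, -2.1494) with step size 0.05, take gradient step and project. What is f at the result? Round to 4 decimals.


Step 1: Compute gradient at (-0.9115, -2.1494).
grad_x = 2*8*-0.9115 - 12 = -26.584
grad_y = 2*6*-2.1494 + 4 = -21.7928
Step 2: Gradient step.
x_raw = -0.9115 - 0.05*-26.584 = 0.4177
y_raw = -2.1494 - 0.05*-21.7928 = -1.0598
Step 3: Project onto [-3, 4].
x_proj = clip(0.4177) = 0.4177
y_proj = clip(-1.0598) = -1.0598
Step 4: Evaluate f.
f(0.4177, -1.0598) = -1.1171


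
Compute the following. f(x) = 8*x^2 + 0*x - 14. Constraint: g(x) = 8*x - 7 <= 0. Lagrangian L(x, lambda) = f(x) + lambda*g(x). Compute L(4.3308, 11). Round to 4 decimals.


Step 1: Evaluate f(x).
f(4.3308) = 8*4.3308^2 + 0*4.3308 - 14 = 136.0466
Step 2: Evaluate g(x).
g(4.3308) = 8*4.3308 - 7 = 27.6464
Step 3: Compute Lagrangian.
L = 136.0466 + 11*27.6464 = 440.157


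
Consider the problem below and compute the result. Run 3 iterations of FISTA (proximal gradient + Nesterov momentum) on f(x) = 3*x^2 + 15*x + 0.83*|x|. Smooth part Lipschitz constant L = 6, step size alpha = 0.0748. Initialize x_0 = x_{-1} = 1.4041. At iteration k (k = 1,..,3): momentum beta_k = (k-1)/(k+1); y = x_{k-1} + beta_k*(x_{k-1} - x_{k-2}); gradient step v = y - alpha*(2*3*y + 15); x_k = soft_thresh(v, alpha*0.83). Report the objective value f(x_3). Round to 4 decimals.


FISTA on f(x) = 3*x^2 + 15*x + 0.83*|x|
L = 6, alpha = 0.0748
Iteration 1: beta = 0.0, y = 1.4041 + 0.0*(1.4041 - 1.4041) = 1.4041
  grad(y) = 23.4246, v = y - alpha*grad = -0.3481
  prox(v) = soft_thresh(-0.3481, 0.0621) = -0.286
Iteration 2: beta = 0.3333, y = -0.286 + 0.3333*(-0.286 - 1.4041) = -0.8493
  grad(y) = 9.904, v = y - alpha*grad = -1.5902
  prox(v) = soft_thresh(-1.5902, 0.0621) = -1.5281
Iteration 3: beta = 0.5, y = -1.5281 + 0.5*(-1.5281 + 0.286) = -2.1491
  grad(y) = 2.1053, v = y - alpha*grad = -2.3066
  prox(v) = soft_thresh(-2.3066, 0.0621) = -2.2445
f(x_3) = 3*(-2.2445)^2 + 15*(-2.2445) + 0.83*|-2.2445| = -16.6912


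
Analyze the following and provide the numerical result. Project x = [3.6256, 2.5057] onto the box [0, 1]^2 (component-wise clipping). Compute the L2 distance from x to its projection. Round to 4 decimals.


Project each component onto [0, 1].
clip(3.6256) = 1.0, clip(2.5057) = 1.0
Projection = [1.0, 1.0]
Squared diffs: [6.8938, 2.2671]
Distance = sqrt(9.1609) = 3.0267


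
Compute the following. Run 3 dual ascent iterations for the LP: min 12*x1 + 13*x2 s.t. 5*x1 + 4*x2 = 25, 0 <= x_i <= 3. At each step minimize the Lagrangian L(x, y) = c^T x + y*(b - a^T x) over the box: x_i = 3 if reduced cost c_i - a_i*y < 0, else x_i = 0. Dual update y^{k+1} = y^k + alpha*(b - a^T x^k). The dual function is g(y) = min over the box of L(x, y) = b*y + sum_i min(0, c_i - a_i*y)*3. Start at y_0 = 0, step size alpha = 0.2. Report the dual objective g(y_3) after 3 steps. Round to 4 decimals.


Dual ascent for LP: min 12*x1 + 13*x2, 5*x1 + 4*x2 = 25, 0 <= x_i <= 3
Step 1: y^k = 0.0, reduced costs: (12.0, 13.0)
  x^k = (0.0, 0.0), subgradient = b - a^T x = 25.0
  y^{k+1} = 0.0 + 0.2*25.0 = 5.0
Step 2: y^k = 5.0, reduced costs: (-13.0, -7.0)
  x^k = (3.0, 3.0), subgradient = b - a^T x = -2.0
  y^{k+1} = 5.0 + 0.2*-2.0 = 4.6
Step 3: y^k = 4.6, reduced costs: (-11.0, -5.4)
  x^k = (3.0, 3.0), subgradient = b - a^T x = -2.0
  y^{k+1} = 4.6 + 0.2*-2.0 = 4.2
Dual objective at y_3 = 4.2: reduced costs (-9.0, -3.8), box minimizer x = (3.0, 3.0)
g(y_3) = b*y + (c1 - a1*y)*x1 + (c2 - a2*y)*x2 = 25*4.2 + (-9.0)*3.0 + (-3.8)*3.0 = 105.0 - 27.0 - 11.4 = 66.6


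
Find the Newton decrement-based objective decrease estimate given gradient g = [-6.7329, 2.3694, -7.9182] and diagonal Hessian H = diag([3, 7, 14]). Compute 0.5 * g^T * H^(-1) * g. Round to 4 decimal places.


Step 1: H is diagonal, so H^(-1) * g = [-2.2443, 0.3385, -0.5656].
Step 2: g^T H^(-1) g = sum_i g_i^2 / H_ii
  = (-6.7329)^2/3 + (2.3694)^2/7 + (-7.9182)^2/14
  = 15.1106 + 0.802 + 4.4784 = 20.3911
Step 3: Objective decrease = 0.5 * g^T H^(-1) g = 10.1955


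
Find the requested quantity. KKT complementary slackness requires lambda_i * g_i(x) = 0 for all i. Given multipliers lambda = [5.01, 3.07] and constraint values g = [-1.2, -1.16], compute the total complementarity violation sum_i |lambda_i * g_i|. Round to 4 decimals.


KKT complementary slackness check:
lambda_1 * g_1 = 5.01 * -1.2 = -6.012
lambda_2 * g_2 = 3.07 * -1.16 = -3.5612
Total violation = 6.012 + 3.5612 = 9.5732


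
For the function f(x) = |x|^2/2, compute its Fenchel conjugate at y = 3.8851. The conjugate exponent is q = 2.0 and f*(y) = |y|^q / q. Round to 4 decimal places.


The conjugate exponent q satisfies 1/p + 1/q = 1.
p = 2, so q = 2/(2 - 1) = 2.0
|y|^q = 3.8851^2.0 = 15.094
f*(3.8851) = 15.094 / 2.0 = 7.547


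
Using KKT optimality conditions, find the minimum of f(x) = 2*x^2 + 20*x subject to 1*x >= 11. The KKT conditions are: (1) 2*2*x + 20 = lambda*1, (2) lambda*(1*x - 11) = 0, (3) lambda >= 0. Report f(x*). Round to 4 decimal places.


Step 1: Try lambda = 0 (constraint inactive).
x_unc = -20/(2*2) = -5.0
Check: 1*-5.0 = -5.0 < 11 -- violated!
Step 2: Constraint must be active: 1*x = 11
x* = 11/1 = 11.0
lambda = (2*2*11.0 + 20)/1 = 64.0
Step 3: Compute optimal value.
f(x*) = 2*11.0^2 + 20*11.0 = 462.0


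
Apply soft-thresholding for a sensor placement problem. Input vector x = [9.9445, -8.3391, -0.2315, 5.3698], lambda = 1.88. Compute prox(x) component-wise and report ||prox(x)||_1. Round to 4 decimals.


Soft-thresholding with lambda = 1.88:
prox(9.9445) = sign(9.9445)*max(|9.9445| - 1.88, 0) = 8.0645
prox(-8.3391) = sign(-8.3391)*max(|-8.3391| - 1.88, 0) = -6.4591
prox(-0.2315) = sign(-0.2315)*max(|-0.2315| - 1.88, 0) = 0.0
prox(5.3698) = sign(5.3698)*max(|5.3698| - 1.88, 0) = 3.4898
prox(x) = [8.0645, -6.4591, 0.0, 3.4898]
||prox(x)||_1 = 8.0645 + 6.4591 + 0.0 + 3.4898 = 18.0134


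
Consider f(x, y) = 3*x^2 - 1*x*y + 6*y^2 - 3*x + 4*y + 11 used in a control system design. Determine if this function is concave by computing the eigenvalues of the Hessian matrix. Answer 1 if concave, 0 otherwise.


The Hessian of f(x,y) = 3*x^2 - 1*x*y + 6*y^2 - 3*x + 4*y + 11 is:
H = [[6, -1], [-1, 12]]
Trace = 6 + 12 = 18
Determinant = 6*12 - (-1)^2 = 71
Discriminant = (18)^2 - 4*71 = 40.0
Eigenvalues: lambda_1 = 5.8377, lambda_2 = 12.1623
The function is not concave.

0


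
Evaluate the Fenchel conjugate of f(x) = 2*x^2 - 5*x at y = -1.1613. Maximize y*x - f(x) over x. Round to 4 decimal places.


f*(y) = sup_x {y*x - a*x^2 - b*x} = sup_x {(y-b)*x - a*x^2}
FOC: (y - b) - 2a*x = 0 => x* = (y - b)/(2a)
x* = (-1.1613 + 5)/(2*2) = 0.9597
f*(-1.1613) = (y-b)^2/(4a) = (-1.1613 + 5)^2/(4*2)
= 14.7356/8 = 1.842


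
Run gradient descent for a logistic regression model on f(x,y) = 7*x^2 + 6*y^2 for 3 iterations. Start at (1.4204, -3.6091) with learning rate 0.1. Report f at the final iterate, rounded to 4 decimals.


Gradient descent on f(x,y) = 7*x^2 + 6*y^2.
Starting point: (1.4204, -3.6091), alpha = 0.1
Step 1: grad_x = 2*7*1.4204 = 19.8856, grad_y = 2*6*-3.6091 = -43.3092
  x_1 = 1.4204 - 0.1*19.8856 = -0.5682
  y_1 = -3.6091 - 0.1*-43.3092 = 0.7218
Step 2: grad_x = 2*7*-0.5682 = -7.9542, grad_y = 2*6*0.7218 = 8.6618
  x_2 = -0.5682 - 0.1*-7.9542 = 0.2273
  y_2 = 0.7218 - 0.1*8.6618 = -0.1444
Step 3: grad_x = 2*7*0.2273 = 3.1817, grad_y = 2*6*-0.1444 = -1.7324
  x_3 = 0.2273 - 0.1*3.1817 = -0.0909
  y_3 = -0.1444 - 0.1*-1.7324 = 0.0289
f(-0.0909, 0.0289) = 7*(-0.0909)^2 + 6*0.0289^2 = 0.0628


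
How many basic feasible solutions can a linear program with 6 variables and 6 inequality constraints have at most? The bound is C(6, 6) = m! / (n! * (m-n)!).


Each vertex corresponds to some choice of n active constraints out of m, so the number of vertices is at most C(m, n) = m! / (n!(m-n)!).
m = 6, n = 6
Numerator: 6 * 5 * 4 * 3 * 2 * 1
Denominator: 6! = 720
C(6, 6) = 1


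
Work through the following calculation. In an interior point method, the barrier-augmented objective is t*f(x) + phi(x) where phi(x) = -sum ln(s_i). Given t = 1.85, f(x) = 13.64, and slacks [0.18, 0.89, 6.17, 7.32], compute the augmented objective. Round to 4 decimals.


Step 1: Compute log-barrier.
ln values: [-1.7148, -0.1165, 1.8197, 1.9906]
phi = -(-1.7148 - 0.1165 + 1.8197 + 1.9906) = -1.979
Step 2: Compute augmented objective.
t*f(x) = 1.85*13.64 = 25.234
Total = 25.234 - 1.979 = 23.255


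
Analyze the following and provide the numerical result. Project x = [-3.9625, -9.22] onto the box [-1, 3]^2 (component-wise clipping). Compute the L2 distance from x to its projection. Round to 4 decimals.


Project each component onto [-1, 3].
clip(-3.9625) = -1.0, clip(-9.22) = -1.0
Projection = [-1.0, -1.0]
Squared diffs: [8.7764, 67.5684]
Distance = sqrt(76.3448) = 8.7376


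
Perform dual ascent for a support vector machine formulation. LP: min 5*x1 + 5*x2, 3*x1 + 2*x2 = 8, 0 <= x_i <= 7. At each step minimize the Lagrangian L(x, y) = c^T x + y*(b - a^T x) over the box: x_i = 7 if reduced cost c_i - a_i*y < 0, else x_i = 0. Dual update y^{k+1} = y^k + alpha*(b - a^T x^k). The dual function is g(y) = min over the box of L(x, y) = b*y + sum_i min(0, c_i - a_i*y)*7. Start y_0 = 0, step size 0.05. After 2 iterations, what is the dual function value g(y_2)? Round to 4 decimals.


Dual ascent for LP: min 5*x1 + 5*x2, 3*x1 + 2*x2 = 8, 0 <= x_i <= 7
Step 1: y^k = 0.0, reduced costs: (5.0, 5.0)
  x^k = (0.0, 0.0), subgradient = b - a^T x = 8.0
  y^{k+1} = 0.0 + 0.05*8.0 = 0.4
Step 2: y^k = 0.4, reduced costs: (3.8, 4.2)
  x^k = (0.0, 0.0), subgradient = b - a^T x = 8.0
  y^{k+1} = 0.4 + 0.05*8.0 = 0.8
Dual objective at y_2 = 0.8: reduced costs (2.6, 3.4), box minimizer x = (0.0, 0.0)
g(y_2) = b*y + (c1 - a1*y)*x1 + (c2 - a2*y)*x2 = 8*0.8 + 2.6*0.0 + 3.4*0.0 = 6.4 + 0.0 + 0.0 = 6.4


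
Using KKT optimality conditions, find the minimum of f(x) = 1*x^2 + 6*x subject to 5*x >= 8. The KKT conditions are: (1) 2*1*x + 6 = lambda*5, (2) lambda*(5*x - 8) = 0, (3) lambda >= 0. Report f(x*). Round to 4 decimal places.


Step 1: Try lambda = 0 (constraint inactive).
x_unc = -6/(2*1) = -3.0
Check: 5*-3.0 = -15.0 < 8 -- violated!
Step 2: Constraint must be active: 5*x = 8
x* = 8/5 = 1.6
lambda = (2*1*1.6 + 6)/5 = 1.84
Step 3: Compute optimal value.
f(x*) = 1*1.6^2 + 6*1.6 = 12.16


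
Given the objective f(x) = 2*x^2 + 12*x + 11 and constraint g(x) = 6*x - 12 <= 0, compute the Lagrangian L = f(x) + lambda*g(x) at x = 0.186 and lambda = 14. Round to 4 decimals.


Step 1: Evaluate f(x).
f(0.186) = 2*0.186^2 + 12*0.186 + 11 = 13.3012
Step 2: Evaluate g(x).
g(0.186) = 6*0.186 - 12 = -10.884
Step 3: Compute Lagrangian.
L = 13.3012 + 14*-10.884 = -139.0748


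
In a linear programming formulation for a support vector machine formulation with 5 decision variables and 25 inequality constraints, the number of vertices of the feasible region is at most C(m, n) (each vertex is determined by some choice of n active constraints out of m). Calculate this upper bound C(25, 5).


Each vertex corresponds to some choice of n active constraints out of m, so the number of vertices is at most C(m, n) = m! / (n!(m-n)!).
m = 25, n = 5
Numerator: 25 * 24 * 23 * 22 * 21
Denominator: 5! = 120
C(25, 5) = 53130


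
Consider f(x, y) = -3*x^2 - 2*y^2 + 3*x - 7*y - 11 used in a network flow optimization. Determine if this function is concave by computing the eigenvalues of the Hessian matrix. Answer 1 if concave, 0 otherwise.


The Hessian of f(x,y) = -3*x^2 - 2*y^2 + 3*x - 7*y - 11 is:
H = [[-6, 0], [0, -4]]
Trace = -6 - 4 = -10
Determinant = -6*-4 - (0)^2 = 24
Discriminant = (-10)^2 - 4*24 = 4.0
Eigenvalues: lambda_1 = -6.0, lambda_2 = -4.0
The function is concave.

1


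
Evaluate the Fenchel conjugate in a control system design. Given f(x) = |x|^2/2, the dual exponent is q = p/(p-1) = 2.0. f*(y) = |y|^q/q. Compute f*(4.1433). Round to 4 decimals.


The conjugate exponent q satisfies 1/p + 1/q = 1.
p = 2, so q = 2/(2 - 1) = 2.0
|y|^q = 4.1433^2.0 = 17.1669
f*(4.1433) = 17.1669 / 2.0 = 8.5835


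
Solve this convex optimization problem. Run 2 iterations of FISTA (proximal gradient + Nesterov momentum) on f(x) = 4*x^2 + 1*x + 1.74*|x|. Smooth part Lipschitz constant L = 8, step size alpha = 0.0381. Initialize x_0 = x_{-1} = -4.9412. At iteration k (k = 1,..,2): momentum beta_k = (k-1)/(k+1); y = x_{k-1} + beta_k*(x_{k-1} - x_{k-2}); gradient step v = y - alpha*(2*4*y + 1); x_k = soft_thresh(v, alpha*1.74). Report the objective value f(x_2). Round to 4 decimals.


FISTA on f(x) = 4*x^2 + 1*x + 1.74*|x|
L = 8, alpha = 0.0381
Iteration 1: beta = 0.0, y = -4.9412 + 0.0*(-4.9412 + 4.9412) = -4.9412
  grad(y) = -38.5296, v = y - alpha*grad = -3.4732
  prox(v) = soft_thresh(-3.4732, 0.0663) = -3.4069
Iteration 2: beta = 0.3333, y = -3.4069 + 0.3333*(-3.4069 + 4.9412) = -2.8955
  grad(y) = -22.164, v = y - alpha*grad = -2.0511
  prox(v) = soft_thresh(-2.0511, 0.0663) = -1.9848
f(x_2) = 4*(-1.9848)^2 + 1*(-1.9848) + 1.74*|-1.9848| = 17.2258
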